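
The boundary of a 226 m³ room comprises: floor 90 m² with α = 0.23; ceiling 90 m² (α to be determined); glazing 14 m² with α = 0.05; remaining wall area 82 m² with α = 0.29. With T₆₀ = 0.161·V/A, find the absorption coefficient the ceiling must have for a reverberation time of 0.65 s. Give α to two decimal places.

A = 0.161·V/T₆₀ = 0.161·226/0.65 = 55.98 m² sabins.
Absorption from the other surfaces = 90·0.23 + 14·0.05 + 82·0.29 = 45.18 m², so the ceiling must supply 10.80 m² over 90 m².
α = 10.80/90 = 0.120.

0.12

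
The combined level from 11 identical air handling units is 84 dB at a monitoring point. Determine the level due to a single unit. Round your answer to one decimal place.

For N identical incoherent sources L_total = L₁ + 10·log₁₀ N, so L₁ = 84 − 10·log₁₀(11) = 84 − 10.414.

73.6 dB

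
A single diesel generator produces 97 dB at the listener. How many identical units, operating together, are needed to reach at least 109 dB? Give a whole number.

N identical sources give L₁ + 10·log₁₀ N, so require 10·log₁₀ N ≥ 109 − 97 = 12.0 dB.
N ≥ 10^(12.0/10) = 15.849, so N = 16.

16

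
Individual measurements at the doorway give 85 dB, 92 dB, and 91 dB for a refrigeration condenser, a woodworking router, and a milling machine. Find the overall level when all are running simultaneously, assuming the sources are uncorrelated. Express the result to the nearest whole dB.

For uncorrelated sources the intensities add, so convert each level to linear form, sum, and take 10·log₁₀ of the total.
Σ 10^(L/10) = 10^(85/10) + 10^(92/10) + 10^(91/10) = 3.160e+09.
L_total = 10·log₁₀(3.160e+09) = 95.00 dB.

95 dB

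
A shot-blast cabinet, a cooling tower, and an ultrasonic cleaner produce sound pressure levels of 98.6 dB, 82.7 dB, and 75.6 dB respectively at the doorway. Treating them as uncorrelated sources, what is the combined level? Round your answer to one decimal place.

Incoherent sources combine by intensity addition: L_total = 10·log₁₀(Σ 10^(L_i/10)).
Σ 10^(L/10) = 10^(98.6/10) + 10^(82.7/10) + 10^(75.6/10) = 7.467e+09.
L_total = 10·log₁₀(7.467e+09) = 98.73 dB.

98.7 dB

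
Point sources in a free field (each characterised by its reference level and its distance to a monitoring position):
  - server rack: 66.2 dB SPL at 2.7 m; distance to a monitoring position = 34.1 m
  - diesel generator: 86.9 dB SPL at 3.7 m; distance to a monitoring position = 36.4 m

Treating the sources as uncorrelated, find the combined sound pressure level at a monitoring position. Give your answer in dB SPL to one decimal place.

First find each source's level at the receiver (point-source: −20·log₁₀(r/r_ref)), then combine on an intensity basis.
server rack: 66.2 − 20·log₁₀(34.1/2.7) = 66.2 − 22.03 = 44.17 dB SPL.
diesel generator: 86.9 − 20·log₁₀(36.4/3.7) = 86.9 − 19.86 = 67.04 dB SPL.
Σ 10^(L/10) = 5.087e+06 → L_total = 10·log₁₀(5.087e+06) = 67.06 dB SPL.

67.1 dB SPL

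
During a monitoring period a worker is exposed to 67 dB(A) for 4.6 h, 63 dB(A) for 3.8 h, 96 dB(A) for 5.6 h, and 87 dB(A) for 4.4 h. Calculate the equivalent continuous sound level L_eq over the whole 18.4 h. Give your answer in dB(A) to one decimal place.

91.2 dB(A)

L_eq = 10·log₁₀[(1/T)·Σ tᵢ·10^(Lᵢ/10)] with T = 18.4 h.
Σ tᵢ·10^(Lᵢ/10) = 4.6·10^(67/10) + 3.8·10^(63/10) + 5.6·10^(96/10) + 4.4·10^(87/10) = 2.453e+10.
L_eq = 10·log₁₀(2.453e+10/18.4) = 91.25 dB(A).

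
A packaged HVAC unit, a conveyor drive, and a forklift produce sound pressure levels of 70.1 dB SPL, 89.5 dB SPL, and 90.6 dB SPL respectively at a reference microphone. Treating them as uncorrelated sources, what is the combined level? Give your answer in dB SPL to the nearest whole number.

Incoherent sources combine by intensity addition: L_total = 10·log₁₀(Σ 10^(L_i/10)).
Σ 10^(L/10) = 10^(70.1/10) + 10^(89.5/10) + 10^(90.6/10) = 2.050e+09.
L_total = 10·log₁₀(2.050e+09) = 93.12 dB SPL.

93 dB SPL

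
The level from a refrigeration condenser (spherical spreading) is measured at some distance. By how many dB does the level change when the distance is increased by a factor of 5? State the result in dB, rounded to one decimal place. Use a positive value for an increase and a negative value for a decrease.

-14.0 dB

With spherical spreading the level changes by −20·log₁₀(r₂/r₁).
ΔL = −20·log₁₀(5) = -13.98 dB.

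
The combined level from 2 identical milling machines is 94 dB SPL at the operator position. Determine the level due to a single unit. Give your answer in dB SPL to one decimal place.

For N identical incoherent sources L_total = L₁ + 10·log₁₀ N, so L₁ = 94 − 10·log₁₀(2) = 94 − 3.010.

91.0 dB SPL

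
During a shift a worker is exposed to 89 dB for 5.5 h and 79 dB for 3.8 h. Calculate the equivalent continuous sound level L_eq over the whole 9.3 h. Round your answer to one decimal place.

87.0 dB

The energy average is taken in the linear domain: L_eq = 10·log₁₀[(Σ tᵢ·10^(Lᵢ/10))/T], T = 9.3 h.
Σ tᵢ·10^(Lᵢ/10) = 5.5·10^(89/10) + 3.8·10^(79/10) = 4.671e+09.
L_eq = 10·log₁₀(4.671e+09/9.3) = 87.01 dB.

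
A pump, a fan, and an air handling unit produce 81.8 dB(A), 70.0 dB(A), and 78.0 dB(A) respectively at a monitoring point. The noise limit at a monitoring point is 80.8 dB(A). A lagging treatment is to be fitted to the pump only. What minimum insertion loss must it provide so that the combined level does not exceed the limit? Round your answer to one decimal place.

Fixed contribution from the other sources: Σ 10^(L/10) = 10^(70.0/10) + 10^(78.0/10) = 7.310e+07 (78.64 dB(A)).
The limit corresponds to 10^(80.8/10) = 1.202e+08; subtracting the fixed part leaves 4.713e+07 for the pump, i.e. 76.73 dB(A).
So the pump must be reduced from 81.8 to 76.73 dB(A): IL = 5.07 dB.

5.1 dB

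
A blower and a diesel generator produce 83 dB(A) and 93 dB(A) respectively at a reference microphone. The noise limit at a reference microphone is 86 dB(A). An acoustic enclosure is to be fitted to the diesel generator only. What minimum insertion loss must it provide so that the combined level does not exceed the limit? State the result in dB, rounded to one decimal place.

10.0 dB

Everything except the diesel generator sums to 10^(83/10) = 1.995e+08 in linear terms, 83.00 dB(A).
To meet 86 dB(A) overall, the treated diesel generator may contribute at most 10^(86/10) − 1.995e+08 = 1.986e+08, i.e. 82.98 dB(A).
So the diesel generator must be reduced from 93 to 82.98 dB(A): IL = 10.02 dB.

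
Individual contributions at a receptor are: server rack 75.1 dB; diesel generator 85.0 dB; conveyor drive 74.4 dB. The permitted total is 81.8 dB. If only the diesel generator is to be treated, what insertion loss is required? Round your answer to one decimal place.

5.4 dB

The untreated sources together contribute 10^(75.1/10) + 10^(74.4/10) = 5.990e+07, i.e. 77.77 dB.
The limit corresponds to 10^(81.8/10) = 1.514e+08; subtracting the fixed part leaves 9.145e+07 for the diesel generator, i.e. 79.61 dB.
So the diesel generator must be reduced from 85.0 to 79.61 dB: IL = 5.39 dB.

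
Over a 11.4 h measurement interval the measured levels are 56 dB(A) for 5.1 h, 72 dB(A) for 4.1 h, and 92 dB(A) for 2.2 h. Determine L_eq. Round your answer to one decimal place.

84.9 dB(A)

The energy average is taken in the linear domain: L_eq = 10·log₁₀[(Σ tᵢ·10^(Lᵢ/10))/T], T = 11.4 h.
Σ tᵢ·10^(Lᵢ/10) = 5.1·10^(56/10) + 4.1·10^(72/10) + 2.2·10^(92/10) = 3.554e+09.
L_eq = 10·log₁₀(3.554e+09/11.4) = 84.94 dB(A).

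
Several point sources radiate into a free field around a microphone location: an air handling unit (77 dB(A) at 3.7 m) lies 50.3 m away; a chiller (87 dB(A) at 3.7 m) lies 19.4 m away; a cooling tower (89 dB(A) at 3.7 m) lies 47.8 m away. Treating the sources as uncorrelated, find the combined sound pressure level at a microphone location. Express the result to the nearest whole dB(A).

74 dB(A)

First find each source's level at the receiver (point-source: −20·log₁₀(r/r_ref)), then combine on an intensity basis.
air handling unit: 77 − 20·log₁₀(50.3/3.7) = 77 − 22.67 = 54.33 dB(A).
chiller: 87 − 20·log₁₀(19.4/3.7) = 87 − 14.39 = 72.61 dB(A).
cooling tower: 89 − 20·log₁₀(47.8/3.7) = 89 − 22.22 = 66.78 dB(A).
Σ 10^(L/10) = 2.326e+07 → L_total = 10·log₁₀(2.326e+07) = 73.67 dB(A).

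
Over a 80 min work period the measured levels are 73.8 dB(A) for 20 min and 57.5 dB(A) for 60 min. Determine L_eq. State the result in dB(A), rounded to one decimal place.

68.1 dB(A)

L_eq = 10·log₁₀[(1/T)·Σ tᵢ·10^(Lᵢ/10)] with T = 80 min.
Σ tᵢ·10^(Lᵢ/10) = 20·10^(73.8/10) + 60·10^(57.5/10) = 5.135e+08.
L_eq = 10·log₁₀(5.135e+08/80) = 68.07 dB(A).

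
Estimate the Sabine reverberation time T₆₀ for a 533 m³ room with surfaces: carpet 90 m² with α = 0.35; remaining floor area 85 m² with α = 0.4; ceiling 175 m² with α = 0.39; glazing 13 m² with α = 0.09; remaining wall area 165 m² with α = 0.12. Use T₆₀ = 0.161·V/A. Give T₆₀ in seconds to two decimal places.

A = Σ Sᵢαᵢ = 90·0.35 + 85·0.4 + 175·0.39 + 13·0.09 + 165·0.12 = 154.72 m².
T₆₀ = 0.161·V/A = 0.161·533/154.72 = 0.555 s.

0.55 s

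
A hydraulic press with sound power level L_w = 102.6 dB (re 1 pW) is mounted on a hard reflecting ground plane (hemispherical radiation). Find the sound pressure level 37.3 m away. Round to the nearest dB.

Free-field hemispherical radiation: L_p = L_w − 10·log₁₀(2π·r²), r = 37.3 m.
2π·r² = 8742 m², 10·log₁₀ of that is 39.416 dB.
L_p = 102.6 − 39.416 = 63.18 dB.

63 dB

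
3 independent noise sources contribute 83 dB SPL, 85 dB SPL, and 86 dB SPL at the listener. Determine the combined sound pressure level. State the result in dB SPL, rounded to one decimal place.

89.6 dB SPL

For uncorrelated sources the intensities add, so convert each level to linear form, sum, and take 10·log₁₀ of the total.
Σ 10^(L/10) = 10^(83/10) + 10^(85/10) + 10^(86/10) = 9.139e+08.
L_total = 10·log₁₀(9.139e+08) = 89.61 dB SPL.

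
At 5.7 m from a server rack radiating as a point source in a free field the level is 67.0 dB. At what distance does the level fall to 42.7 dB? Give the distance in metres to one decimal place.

93.5 m

The 24.3 dB drop corresponds to a distance ratio of 10^(24.3/20) for a point source.
r₂ = 5.7·10^((67.0−42.7)/20) = 5.7·10^(24.3/20) = 93.51 m.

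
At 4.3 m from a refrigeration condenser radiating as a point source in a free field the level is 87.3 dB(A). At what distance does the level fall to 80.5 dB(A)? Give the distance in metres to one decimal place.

Point-source spreading drops the level by 20·log₁₀(r₂/r₁); inverting, r₂/r₁ = 10^(ΔL/20).
r₂ = 4.3·10^((87.3−80.5)/20) = 4.3·10^(6.8/20) = 9.41 m.

9.4 m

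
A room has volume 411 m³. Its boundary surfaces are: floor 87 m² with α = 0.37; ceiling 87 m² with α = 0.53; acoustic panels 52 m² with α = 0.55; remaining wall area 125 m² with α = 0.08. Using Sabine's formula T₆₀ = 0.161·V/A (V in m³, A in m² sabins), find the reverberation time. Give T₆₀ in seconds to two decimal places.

Total absorption A = 87·0.37 + 87·0.53 + 52·0.55 + 125·0.08 = 116.90 m² sabins.
T₆₀ = 0.161 × 411 / 116.90 = 0.566 s.

0.57 s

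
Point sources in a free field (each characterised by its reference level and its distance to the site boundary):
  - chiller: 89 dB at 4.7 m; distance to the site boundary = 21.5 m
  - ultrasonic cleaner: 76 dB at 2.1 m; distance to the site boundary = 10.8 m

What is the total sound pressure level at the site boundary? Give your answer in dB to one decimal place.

Propagate each source to the receiver with L = L_ref − 20·log₁₀(r/r_ref), then add intensities.
chiller: 89 − 20·log₁₀(21.5/4.7) = 89 − 13.21 = 75.79 dB.
ultrasonic cleaner: 76 − 20·log₁₀(10.8/2.1) = 76 − 14.22 = 61.78 dB.
Σ 10^(L/10) = 3.946e+07 → L_total = 10·log₁₀(3.946e+07) = 75.96 dB.

76.0 dB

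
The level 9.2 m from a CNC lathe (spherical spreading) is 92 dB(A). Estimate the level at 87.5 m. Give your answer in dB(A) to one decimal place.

72.4 dB(A)

Spherical spreading from a point source gives a 20·log₁₀(r₂/r₁) drop.
L₂ = 92 − 20·log₁₀(87.5/9.2) = 92 − 19.564 = 72.44 dB(A).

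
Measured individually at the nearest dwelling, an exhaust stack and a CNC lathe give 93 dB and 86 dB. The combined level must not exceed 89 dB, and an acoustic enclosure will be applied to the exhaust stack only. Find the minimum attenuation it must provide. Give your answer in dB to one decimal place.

7.0 dB

Fixed contribution from the other source: Σ 10^(L/10) = 10^(86/10) = 3.981e+08 (86.00 dB).
To meet 89 dB overall, the treated exhaust stack may contribute at most 10^(89/10) − 3.981e+08 = 3.962e+08, i.e. 85.98 dB.
Required insertion loss = 93 − 85.98 = 7.02 dB.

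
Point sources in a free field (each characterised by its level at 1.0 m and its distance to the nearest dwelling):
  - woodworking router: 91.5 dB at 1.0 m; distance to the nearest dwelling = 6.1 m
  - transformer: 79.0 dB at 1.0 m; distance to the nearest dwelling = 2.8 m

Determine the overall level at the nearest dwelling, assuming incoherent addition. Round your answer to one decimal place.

76.8 dB

Apply inverse-square spreading to bring every level to the receiver, then sum 10^(L/10).
woodworking router: 91.5 − 20·log₁₀(6.1/1.0) = 91.5 − 15.71 = 75.79 dB.
transformer: 79.0 − 20·log₁₀(2.8/1.0) = 79.0 − 8.94 = 70.06 dB.
Σ 10^(L/10) = 4.809e+07 → L_total = 10·log₁₀(4.809e+07) = 76.82 dB.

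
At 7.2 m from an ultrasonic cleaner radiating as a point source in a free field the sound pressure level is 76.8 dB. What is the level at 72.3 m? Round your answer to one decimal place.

56.8 dB

Spherical spreading from a point source gives a 20·log₁₀(r₂/r₁) drop.
L₂ = 76.8 − 20·log₁₀(72.3/7.2) = 76.8 − 20.036 = 56.76 dB.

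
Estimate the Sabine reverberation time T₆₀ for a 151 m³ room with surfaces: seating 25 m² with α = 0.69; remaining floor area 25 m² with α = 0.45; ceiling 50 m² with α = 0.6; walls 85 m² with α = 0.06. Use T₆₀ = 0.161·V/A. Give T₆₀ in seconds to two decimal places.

0.38 s

Total absorption A = 25·0.69 + 25·0.45 + 50·0.6 + 85·0.06 = 63.60 m² sabins.
T₆₀ = 0.161·V/A = 0.161·151/63.60 = 0.382 s.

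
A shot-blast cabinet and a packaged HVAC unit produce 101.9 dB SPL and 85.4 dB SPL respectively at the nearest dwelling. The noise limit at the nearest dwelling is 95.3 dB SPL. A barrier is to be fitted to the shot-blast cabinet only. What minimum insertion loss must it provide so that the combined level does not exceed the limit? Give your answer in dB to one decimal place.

7.1 dB

Fixed contribution from the other source: Σ 10^(L/10) = 10^(85.4/10) = 3.467e+08 (85.40 dB SPL).
The limit corresponds to 10^(95.3/10) = 3.388e+09; subtracting the fixed part leaves 3.042e+09 for the shot-blast cabinet, i.e. 94.83 dB SPL.
Required insertion loss = 101.9 − 94.83 = 7.07 dB.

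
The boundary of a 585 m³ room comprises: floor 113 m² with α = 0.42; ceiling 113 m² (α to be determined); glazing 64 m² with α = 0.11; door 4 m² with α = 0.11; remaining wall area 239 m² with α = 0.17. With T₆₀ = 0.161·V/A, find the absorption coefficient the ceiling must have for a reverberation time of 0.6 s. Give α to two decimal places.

0.54

From T₆₀ = 0.161·V/A, the target T₆₀ = 0.6 s needs A = 0.161·585/0.6 = 156.98 m².
Absorption from the other surfaces = 113·0.42 + 64·0.11 + 4·0.11 + 239·0.17 = 95.57 m², so the ceiling must supply 61.41 m² over 113 m².
α = 61.41/113 = 0.543.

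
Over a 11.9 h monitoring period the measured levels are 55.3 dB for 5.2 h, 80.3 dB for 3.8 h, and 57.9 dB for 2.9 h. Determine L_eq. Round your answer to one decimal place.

Weight each interval's intensity by its duration and average over T = 11.9 h:
Σ tᵢ·10^(Lᵢ/10) = 5.2·10^(55.3/10) + 3.8·10^(80.3/10) + 2.9·10^(57.9/10) = 4.107e+08.
L_eq = 10·log₁₀(4.107e+08/11.9) = 75.38 dB.

75.4 dB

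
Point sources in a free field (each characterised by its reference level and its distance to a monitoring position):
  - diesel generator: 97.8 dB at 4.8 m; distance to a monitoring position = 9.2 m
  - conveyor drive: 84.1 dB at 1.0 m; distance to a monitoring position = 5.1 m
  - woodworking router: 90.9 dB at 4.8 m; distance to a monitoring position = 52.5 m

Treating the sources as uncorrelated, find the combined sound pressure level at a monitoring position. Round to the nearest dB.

92 dB

Propagate each source to the receiver with L = L_ref − 20·log₁₀(r/r_ref), then add intensities.
diesel generator: 97.8 − 20·log₁₀(9.2/4.8) = 97.8 − 5.65 = 92.15 dB.
conveyor drive: 84.1 − 20·log₁₀(5.1/1.0) = 84.1 − 14.15 = 69.95 dB.
woodworking router: 90.9 − 20·log₁₀(52.5/4.8) = 90.9 − 20.78 = 70.12 dB.
Σ 10^(L/10) = 1.660e+09 → L_total = 10·log₁₀(1.660e+09) = 92.20 dB.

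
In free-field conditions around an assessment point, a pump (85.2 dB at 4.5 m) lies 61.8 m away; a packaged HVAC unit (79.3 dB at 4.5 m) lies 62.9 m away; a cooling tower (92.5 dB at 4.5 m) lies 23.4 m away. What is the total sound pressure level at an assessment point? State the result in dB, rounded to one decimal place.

78.3 dB

Apply inverse-square spreading to bring every level to the receiver, then sum 10^(L/10).
pump: 85.2 − 20·log₁₀(61.8/4.5) = 85.2 − 22.76 = 62.44 dB.
packaged HVAC unit: 79.3 − 20·log₁₀(62.9/4.5) = 79.3 − 22.91 = 56.39 dB.
cooling tower: 92.5 − 20·log₁₀(23.4/4.5) = 92.5 − 14.32 = 78.18 dB.
Σ 10^(L/10) = 6.796e+07 → L_total = 10·log₁₀(6.796e+07) = 78.32 dB.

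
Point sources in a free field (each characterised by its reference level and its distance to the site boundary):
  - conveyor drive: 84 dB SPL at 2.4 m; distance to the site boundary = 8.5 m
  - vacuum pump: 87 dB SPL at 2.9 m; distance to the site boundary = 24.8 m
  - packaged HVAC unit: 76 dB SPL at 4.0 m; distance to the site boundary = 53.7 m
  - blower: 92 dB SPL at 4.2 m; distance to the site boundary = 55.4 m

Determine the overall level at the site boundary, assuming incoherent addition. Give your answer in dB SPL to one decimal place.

75.6 dB SPL

First find each source's level at the receiver (point-source: −20·log₁₀(r/r_ref)), then combine on an intensity basis.
conveyor drive: 84 − 20·log₁₀(8.5/2.4) = 84 − 10.98 = 73.02 dB SPL.
vacuum pump: 87 − 20·log₁₀(24.8/2.9) = 87 − 18.64 = 68.36 dB SPL.
packaged HVAC unit: 76 − 20·log₁₀(53.7/4.0) = 76 − 22.56 = 53.44 dB SPL.
blower: 92 − 20·log₁₀(55.4/4.2) = 92 − 22.41 = 69.59 dB SPL.
Σ 10^(L/10) = 3.621e+07 → L_total = 10·log₁₀(3.621e+07) = 75.59 dB SPL.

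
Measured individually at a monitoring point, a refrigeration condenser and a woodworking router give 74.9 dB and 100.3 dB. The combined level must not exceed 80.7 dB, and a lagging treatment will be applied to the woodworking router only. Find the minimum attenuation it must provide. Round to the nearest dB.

21 dB

Everything except the woodworking router sums to 10^(74.9/10) = 3.090e+07 in linear terms, 74.90 dB.
To meet 80.7 dB overall, the treated woodworking router may contribute at most 10^(80.7/10) − 3.090e+07 = 8.659e+07, i.e. 79.37 dB.
Required insertion loss = 100.3 − 79.37 = 20.93 dB.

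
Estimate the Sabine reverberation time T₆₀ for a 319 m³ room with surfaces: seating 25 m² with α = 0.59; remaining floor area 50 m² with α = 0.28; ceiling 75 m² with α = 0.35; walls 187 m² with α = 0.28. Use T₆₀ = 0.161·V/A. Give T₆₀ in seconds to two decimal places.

Summing Sᵢαᵢ: 25·0.59 + 50·0.28 + 75·0.35 + 187·0.28 = 107.36 m².
T₆₀ = 0.161·V/A = 0.161·319/107.36 = 0.478 s.

0.48 s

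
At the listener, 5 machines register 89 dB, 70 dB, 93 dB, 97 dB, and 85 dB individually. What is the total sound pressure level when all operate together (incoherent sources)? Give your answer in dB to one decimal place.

For uncorrelated sources the intensities add, so convert each level to linear form, sum, and take 10·log₁₀ of the total.
Σ 10^(L/10) = 10^(89/10) + 10^(70/10) + 10^(93/10) + 10^(97/10) + 10^(85/10) = 8.128e+09.
L_total = 10·log₁₀(8.128e+09) = 99.10 dB.

99.1 dB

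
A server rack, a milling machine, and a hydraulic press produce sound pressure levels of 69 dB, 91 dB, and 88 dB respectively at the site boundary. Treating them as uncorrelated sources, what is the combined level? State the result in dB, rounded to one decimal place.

92.8 dB

For uncorrelated sources the intensities add, so convert each level to linear form, sum, and take 10·log₁₀ of the total.
Σ 10^(L/10) = 10^(69/10) + 10^(91/10) + 10^(88/10) = 1.898e+09.
L_total = 10·log₁₀(1.898e+09) = 92.78 dB.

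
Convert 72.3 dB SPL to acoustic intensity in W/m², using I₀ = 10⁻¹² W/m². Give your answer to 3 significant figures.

L = 10·log₁₀(I/I₀) ⇒ I = I₀·10^(L/10) = 10⁻¹² × 10^7.23.

1.70e-05 W/m²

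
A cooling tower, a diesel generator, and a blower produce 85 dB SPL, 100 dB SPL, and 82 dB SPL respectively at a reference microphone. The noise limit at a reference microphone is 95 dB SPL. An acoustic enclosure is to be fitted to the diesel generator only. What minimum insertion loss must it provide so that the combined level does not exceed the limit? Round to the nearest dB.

The untreated sources together contribute 10^(85/10) + 10^(82/10) = 4.747e+08, i.e. 86.76 dB SPL.
The limit corresponds to 10^(95/10) = 3.162e+09; subtracting the fixed part leaves 2.688e+09 for the diesel generator, i.e. 94.29 dB SPL.
So the diesel generator must be reduced from 100 to 94.29 dB SPL: IL = 5.71 dB.

6 dB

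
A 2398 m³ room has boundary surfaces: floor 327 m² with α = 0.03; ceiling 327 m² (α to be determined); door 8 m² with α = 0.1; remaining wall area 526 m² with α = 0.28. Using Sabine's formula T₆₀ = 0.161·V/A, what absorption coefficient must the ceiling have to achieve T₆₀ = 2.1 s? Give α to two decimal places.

0.08

From T₆₀ = 0.161·V/A, the target T₆₀ = 2.1 s needs A = 0.161·2398/2.1 = 183.85 m².
Absorption from the other surfaces = 327·0.03 + 8·0.1 + 526·0.28 = 157.89 m², so the ceiling must supply 25.96 m² over 327 m².
α = 25.96/327 = 0.079.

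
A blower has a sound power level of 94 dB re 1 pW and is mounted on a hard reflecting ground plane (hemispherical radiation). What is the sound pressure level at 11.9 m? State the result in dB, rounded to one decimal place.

L_p = L_w − 10·log₁₀(2π·r²) with r = 11.9 m.
2π·r² = 889.8 m², 10·log₁₀ of that is 29.493 dB.
L_p = 94 − 29.493 = 64.51 dB.

64.5 dB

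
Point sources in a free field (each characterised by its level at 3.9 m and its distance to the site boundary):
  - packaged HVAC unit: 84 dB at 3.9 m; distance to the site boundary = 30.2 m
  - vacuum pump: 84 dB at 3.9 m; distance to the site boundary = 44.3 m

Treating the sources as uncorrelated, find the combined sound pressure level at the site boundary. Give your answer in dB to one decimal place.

67.9 dB

Propagate each source to the receiver with L = L_ref − 20·log₁₀(r/r_ref), then add intensities.
packaged HVAC unit: 84 − 20·log₁₀(30.2/3.9) = 84 − 17.78 = 66.22 dB.
vacuum pump: 84 − 20·log₁₀(44.3/3.9) = 84 − 21.11 = 62.89 dB.
Σ 10^(L/10) = 6.136e+06 → L_total = 10·log₁₀(6.136e+06) = 67.88 dB.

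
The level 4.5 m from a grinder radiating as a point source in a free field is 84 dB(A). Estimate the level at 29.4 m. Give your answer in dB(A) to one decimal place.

Point-source attenuation: ΔL = 20·log₁₀(r₂/r₁) = 20·log₁₀(29.4/4.5) = 16.303 dB.
L₂ = 84 − 20·log₁₀(29.4/4.5) = 84 − 16.303 = 67.70 dB(A).

67.7 dB(A)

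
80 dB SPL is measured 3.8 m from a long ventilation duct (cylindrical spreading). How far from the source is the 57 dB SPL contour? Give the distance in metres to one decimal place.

For a line source L₁ − L₂ = 10·log₁₀(r₂/r₁), so r₂ = r₁·10^((L₁−L₂)/10).
r₂ = 3.8·10^((80−57)/10) = 3.8·10^(23.0/10) = 758.20 m.

758.2 m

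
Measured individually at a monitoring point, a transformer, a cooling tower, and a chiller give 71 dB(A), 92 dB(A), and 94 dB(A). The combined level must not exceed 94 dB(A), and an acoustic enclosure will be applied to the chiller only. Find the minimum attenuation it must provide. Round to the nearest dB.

Everything except the chiller sums to 10^(71/10) + 10^(92/10) = 1.597e+09 in linear terms, 92.03 dB(A).
The limit corresponds to 10^(94/10) = 2.512e+09; subtracting the fixed part leaves 9.144e+08 for the chiller, i.e. 89.61 dB(A).
So the chiller must be reduced from 94 to 89.61 dB(A): IL = 4.39 dB.

4 dB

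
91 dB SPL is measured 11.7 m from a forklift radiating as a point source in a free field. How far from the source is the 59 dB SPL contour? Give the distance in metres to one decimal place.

The 32.0 dB drop corresponds to a distance ratio of 10^(32.0/20) for a point source.
r₂ = 11.7·10^((91−59)/20) = 11.7·10^(32.0/20) = 465.79 m.

465.8 m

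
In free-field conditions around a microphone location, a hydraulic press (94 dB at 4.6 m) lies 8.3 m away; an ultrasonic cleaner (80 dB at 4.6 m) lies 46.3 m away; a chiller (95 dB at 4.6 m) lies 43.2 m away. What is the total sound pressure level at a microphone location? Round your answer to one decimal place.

Propagate each source to the receiver with L = L_ref − 20·log₁₀(r/r_ref), then add intensities.
hydraulic press: 94 − 20·log₁₀(8.3/4.6) = 94 − 5.13 = 88.87 dB.
ultrasonic cleaner: 80 − 20·log₁₀(46.3/4.6) = 80 − 20.06 = 59.94 dB.
chiller: 95 − 20·log₁₀(43.2/4.6) = 95 − 19.45 = 75.55 dB.
Σ 10^(L/10) = 8.084e+08 → L_total = 10·log₁₀(8.084e+08) = 89.08 dB.

89.1 dB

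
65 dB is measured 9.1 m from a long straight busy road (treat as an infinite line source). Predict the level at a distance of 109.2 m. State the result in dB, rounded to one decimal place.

54.2 dB

Line-source attenuation: ΔL = 10·log₁₀(r₂/r₁) = 10·log₁₀(109.2/9.1) = 10.792 dB.
L₂ = 65 − 10·log₁₀(109.2/9.1) = 65 − 10.792 = 54.21 dB.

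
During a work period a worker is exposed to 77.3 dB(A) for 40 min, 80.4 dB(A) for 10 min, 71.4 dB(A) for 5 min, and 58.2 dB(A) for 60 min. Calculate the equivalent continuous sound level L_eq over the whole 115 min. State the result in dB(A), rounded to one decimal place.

74.6 dB(A)

L_eq = 10·log₁₀[(1/T)·Σ tᵢ·10^(Lᵢ/10)] with T = 115 min.
Σ tᵢ·10^(Lᵢ/10) = 40·10^(77.3/10) + 10·10^(80.4/10) + 5·10^(71.4/10) + 60·10^(58.2/10) = 3.353e+09.
L_eq = 10·log₁₀(3.353e+09/115) = 74.65 dB(A).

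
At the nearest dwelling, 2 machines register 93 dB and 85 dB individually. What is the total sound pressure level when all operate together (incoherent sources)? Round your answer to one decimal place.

93.6 dB

For uncorrelated sources the intensities add, so convert each level to linear form, sum, and take 10·log₁₀ of the total.
Σ 10^(L/10) = 10^(93/10) + 10^(85/10) = 2.311e+09.
L_total = 10·log₁₀(2.311e+09) = 93.64 dB.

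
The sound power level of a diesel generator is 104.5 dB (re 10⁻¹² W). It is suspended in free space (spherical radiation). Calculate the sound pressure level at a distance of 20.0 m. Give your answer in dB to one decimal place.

67.5 dB

L_p = L_w − 10·log₁₀(4π·r²) with r = 20.0 m.
4π·r² = 5027 m², 10·log₁₀ of that is 37.013 dB.
L_p = 104.5 − 37.013 = 67.49 dB.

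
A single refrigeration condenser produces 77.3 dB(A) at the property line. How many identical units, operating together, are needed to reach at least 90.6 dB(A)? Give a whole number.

22

The shortfall is 90.6 − 77.3 = 13.3 dB, and N units add 10·log₁₀ N, so need 10·log₁₀ N ≥ 13.3.
N ≥ 10^(13.3/10) = 21.380, so N = 22.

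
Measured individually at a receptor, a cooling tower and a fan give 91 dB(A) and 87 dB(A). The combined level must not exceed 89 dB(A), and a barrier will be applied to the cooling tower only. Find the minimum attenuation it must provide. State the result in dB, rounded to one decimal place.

Fixed contribution from the other source: Σ 10^(L/10) = 10^(87/10) = 5.012e+08 (87.00 dB(A)).
To meet 89 dB(A) overall, the treated cooling tower may contribute at most 10^(89/10) − 5.012e+08 = 2.931e+08, i.e. 84.67 dB(A).
So the cooling tower must be reduced from 91 to 84.67 dB(A): IL = 6.33 dB.

6.3 dB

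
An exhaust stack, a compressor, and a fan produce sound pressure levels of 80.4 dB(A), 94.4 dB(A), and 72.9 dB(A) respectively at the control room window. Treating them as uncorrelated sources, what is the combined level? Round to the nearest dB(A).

95 dB(A)

For uncorrelated sources the intensities add, so convert each level to linear form, sum, and take 10·log₁₀ of the total.
Σ 10^(L/10) = 10^(80.4/10) + 10^(94.4/10) + 10^(72.9/10) = 2.883e+09.
L_total = 10·log₁₀(2.883e+09) = 94.60 dB(A).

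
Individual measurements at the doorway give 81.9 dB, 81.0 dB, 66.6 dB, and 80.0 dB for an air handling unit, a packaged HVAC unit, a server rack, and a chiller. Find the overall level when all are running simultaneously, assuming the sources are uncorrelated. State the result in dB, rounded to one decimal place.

85.9 dB

For uncorrelated sources the intensities add, so convert each level to linear form, sum, and take 10·log₁₀ of the total.
Σ 10^(L/10) = 10^(81.9/10) + 10^(81.0/10) + 10^(66.6/10) + 10^(80.0/10) = 3.853e+08.
L_total = 10·log₁₀(3.853e+08) = 85.86 dB.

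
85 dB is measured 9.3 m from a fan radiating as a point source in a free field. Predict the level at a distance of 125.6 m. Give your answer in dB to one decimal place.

Spherical spreading from a point source gives a 20·log₁₀(r₂/r₁) drop.
L₂ = 85 − 20·log₁₀(125.6/9.3) = 85 − 22.610 = 62.39 dB.

62.4 dB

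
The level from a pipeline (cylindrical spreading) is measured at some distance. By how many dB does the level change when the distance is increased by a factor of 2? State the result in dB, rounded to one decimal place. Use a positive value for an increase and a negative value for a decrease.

With cylindrical spreading the level changes by −10·log₁₀(r₂/r₁).
ΔL = −10·log₁₀(2) = -3.01 dB.

-3.0 dB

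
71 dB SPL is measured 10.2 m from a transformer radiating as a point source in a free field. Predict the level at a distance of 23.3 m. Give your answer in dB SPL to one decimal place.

Point-source attenuation: ΔL = 20·log₁₀(r₂/r₁) = 20·log₁₀(23.3/10.2) = 7.175 dB.
L₂ = 71 − 20·log₁₀(23.3/10.2) = 71 − 7.175 = 63.82 dB SPL.

63.8 dB SPL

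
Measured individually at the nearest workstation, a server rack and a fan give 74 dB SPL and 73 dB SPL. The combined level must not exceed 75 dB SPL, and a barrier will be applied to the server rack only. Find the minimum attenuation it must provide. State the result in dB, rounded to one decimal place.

3.3 dB

The untreated sources together contribute 10^(73/10) = 1.995e+07, i.e. 73.00 dB SPL.
The limit corresponds to 10^(75/10) = 3.162e+07; subtracting the fixed part leaves 1.167e+07 for the server rack, i.e. 70.67 dB SPL.
Required insertion loss = 74 − 70.67 = 3.33 dB.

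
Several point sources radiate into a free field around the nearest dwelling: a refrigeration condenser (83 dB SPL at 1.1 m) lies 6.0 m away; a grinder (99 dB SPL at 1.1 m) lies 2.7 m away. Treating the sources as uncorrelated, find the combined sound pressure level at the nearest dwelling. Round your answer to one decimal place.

91.2 dB SPL

Propagate each source to the receiver with L = L_ref − 20·log₁₀(r/r_ref), then add intensities.
refrigeration condenser: 83 − 20·log₁₀(6.0/1.1) = 83 − 14.74 = 68.26 dB SPL.
grinder: 99 − 20·log₁₀(2.7/1.1) = 99 − 7.80 = 91.20 dB SPL.
Σ 10^(L/10) = 1.325e+09 → L_total = 10·log₁₀(1.325e+09) = 91.22 dB SPL.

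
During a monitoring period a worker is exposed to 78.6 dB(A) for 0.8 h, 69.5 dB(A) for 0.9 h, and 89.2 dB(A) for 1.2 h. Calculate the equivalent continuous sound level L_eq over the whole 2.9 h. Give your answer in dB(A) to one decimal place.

Weight each interval's intensity by its duration and average over T = 2.9 h:
Σ tᵢ·10^(Lᵢ/10) = 0.8·10^(78.6/10) + 0.9·10^(69.5/10) + 1.2·10^(89.2/10) = 1.064e+09.
L_eq = 10·log₁₀(1.064e+09/2.9) = 85.65 dB(A).

85.6 dB(A)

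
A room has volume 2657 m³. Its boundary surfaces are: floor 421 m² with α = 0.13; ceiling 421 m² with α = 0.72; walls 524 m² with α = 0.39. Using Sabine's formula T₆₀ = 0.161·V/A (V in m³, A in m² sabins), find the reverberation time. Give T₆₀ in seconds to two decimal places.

A = Σ Sᵢαᵢ = 421·0.13 + 421·0.72 + 524·0.39 = 562.21 m².
T₆₀ = 0.161 × 2657 / 562.21 = 0.761 s.

0.76 s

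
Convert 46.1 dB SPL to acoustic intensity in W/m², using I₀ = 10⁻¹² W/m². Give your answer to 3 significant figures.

4.07e-08 W/m²

L = 10·log₁₀(I/I₀) ⇒ I = I₀·10^(L/10) = 10⁻¹² × 10^4.61.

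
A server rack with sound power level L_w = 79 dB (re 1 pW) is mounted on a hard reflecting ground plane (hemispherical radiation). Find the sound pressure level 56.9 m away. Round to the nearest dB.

L_p = L_w − 10·log₁₀(2π·r²) with r = 56.9 m.
2π·r² = 2.034e+04 m², 10·log₁₀ of that is 43.084 dB.
L_p = 79 − 43.084 = 35.92 dB.

36 dB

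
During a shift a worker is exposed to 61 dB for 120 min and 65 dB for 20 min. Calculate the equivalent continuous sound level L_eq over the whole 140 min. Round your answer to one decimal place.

Weight each interval's intensity by its duration and average over T = 140 min:
Σ tᵢ·10^(Lᵢ/10) = 120·10^(61/10) + 20·10^(65/10) = 2.143e+08.
L_eq = 10·log₁₀(2.143e+08/140) = 61.85 dB.

61.8 dB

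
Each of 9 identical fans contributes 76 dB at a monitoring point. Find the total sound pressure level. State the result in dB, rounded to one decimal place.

85.5 dB

L_total = L₁ + 10·log₁₀ N for N identical incoherent sources.
L_total = 76 + 10·log₁₀(9) = 76 + 9.542 = 85.54 dB.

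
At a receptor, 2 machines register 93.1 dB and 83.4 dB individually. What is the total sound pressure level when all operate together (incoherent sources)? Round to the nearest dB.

94 dB

For uncorrelated sources the intensities add, so convert each level to linear form, sum, and take 10·log₁₀ of the total.
Σ 10^(L/10) = 10^(93.1/10) + 10^(83.4/10) = 2.261e+09.
L_total = 10·log₁₀(2.261e+09) = 93.54 dB.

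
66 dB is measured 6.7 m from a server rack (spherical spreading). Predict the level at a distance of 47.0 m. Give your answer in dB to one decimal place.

Spherical spreading from a point source gives a 20·log₁₀(r₂/r₁) drop.
L₂ = 66 − 20·log₁₀(47.0/6.7) = 66 − 16.920 = 49.08 dB.

49.1 dB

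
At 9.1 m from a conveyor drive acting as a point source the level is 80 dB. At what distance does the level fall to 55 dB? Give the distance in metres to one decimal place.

For a point source L₁ − L₂ = 20·log₁₀(r₂/r₁), so r₂ = r₁·10^((L₁−L₂)/20).
r₂ = 9.1·10^((80−55)/20) = 9.1·10^(25.0/20) = 161.82 m.

161.8 m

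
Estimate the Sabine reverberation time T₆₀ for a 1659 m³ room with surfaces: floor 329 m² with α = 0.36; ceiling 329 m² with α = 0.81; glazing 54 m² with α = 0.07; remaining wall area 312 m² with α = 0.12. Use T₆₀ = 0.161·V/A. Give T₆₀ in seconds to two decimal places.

0.63 s

Total absorption A = 329·0.36 + 329·0.81 + 54·0.07 + 312·0.12 = 426.15 m² sabins.
T₆₀ = 0.161·V/A = 0.161·1659/426.15 = 0.627 s.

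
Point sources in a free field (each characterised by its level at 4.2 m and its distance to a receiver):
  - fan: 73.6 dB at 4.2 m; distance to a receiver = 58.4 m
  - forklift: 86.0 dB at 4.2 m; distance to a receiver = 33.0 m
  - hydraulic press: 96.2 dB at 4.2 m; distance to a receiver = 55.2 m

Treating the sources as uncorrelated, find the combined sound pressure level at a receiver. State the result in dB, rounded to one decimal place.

74.9 dB

Apply inverse-square spreading to bring every level to the receiver, then sum 10^(L/10).
fan: 73.6 − 20·log₁₀(58.4/4.2) = 73.6 − 22.86 = 50.74 dB.
forklift: 86.0 − 20·log₁₀(33.0/4.2) = 86.0 − 17.91 = 68.09 dB.
hydraulic press: 96.2 − 20·log₁₀(55.2/4.2) = 96.2 − 22.37 = 73.83 dB.
Σ 10^(L/10) = 3.070e+07 → L_total = 10·log₁₀(3.070e+07) = 74.87 dB.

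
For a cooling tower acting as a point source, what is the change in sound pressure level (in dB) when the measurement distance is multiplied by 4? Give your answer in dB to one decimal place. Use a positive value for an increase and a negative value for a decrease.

With spherical spreading the level changes by −20·log₁₀(r₂/r₁).
ΔL = −20·log₁₀(4) = -12.04 dB.

-12.0 dB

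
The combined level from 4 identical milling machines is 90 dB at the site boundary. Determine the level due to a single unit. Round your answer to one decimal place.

Dividing the total intensity by 4 lowers the level by 10·log₁₀ 4 = 6.021 dB: L₁ = 90 − 6.021.

84.0 dB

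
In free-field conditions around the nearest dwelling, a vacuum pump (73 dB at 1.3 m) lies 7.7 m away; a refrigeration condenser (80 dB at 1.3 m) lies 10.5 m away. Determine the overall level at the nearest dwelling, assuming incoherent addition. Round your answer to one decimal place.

63.2 dB

Apply inverse-square spreading to bring every level to the receiver, then sum 10^(L/10).
vacuum pump: 73 − 20·log₁₀(7.7/1.3) = 73 − 15.45 = 57.55 dB.
refrigeration condenser: 80 − 20·log₁₀(10.5/1.3) = 80 − 18.14 = 61.86 dB.
Σ 10^(L/10) = 2.102e+06 → L_total = 10·log₁₀(2.102e+06) = 63.23 dB.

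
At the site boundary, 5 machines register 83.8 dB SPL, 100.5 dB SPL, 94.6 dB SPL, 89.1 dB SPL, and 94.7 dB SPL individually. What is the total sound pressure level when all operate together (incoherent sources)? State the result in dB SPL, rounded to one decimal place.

102.6 dB SPL

For uncorrelated sources the intensities add, so convert each level to linear form, sum, and take 10·log₁₀ of the total.
Σ 10^(L/10) = 10^(83.8/10) + 10^(100.5/10) + 10^(94.6/10) + 10^(89.1/10) + 10^(94.7/10) = 1.811e+10.
L_total = 10·log₁₀(1.811e+10) = 102.58 dB SPL.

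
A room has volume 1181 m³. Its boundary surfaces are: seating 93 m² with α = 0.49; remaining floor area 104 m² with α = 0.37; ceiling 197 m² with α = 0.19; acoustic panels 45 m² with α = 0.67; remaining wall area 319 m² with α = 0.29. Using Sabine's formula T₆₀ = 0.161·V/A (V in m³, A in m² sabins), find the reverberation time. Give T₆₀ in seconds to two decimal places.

Total absorption A = 93·0.49 + 104·0.37 + 197·0.19 + 45·0.67 + 319·0.29 = 244.14 m² sabins.
T₆₀ = 0.161·V/A = 0.161·1181/244.14 = 0.779 s.

0.78 s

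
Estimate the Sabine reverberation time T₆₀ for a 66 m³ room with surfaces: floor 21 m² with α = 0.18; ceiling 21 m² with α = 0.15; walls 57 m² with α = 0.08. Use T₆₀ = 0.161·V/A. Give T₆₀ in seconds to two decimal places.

Summing Sᵢαᵢ: 21·0.18 + 21·0.15 + 57·0.08 = 11.49 m².
T₆₀ = 0.161·V/A = 0.161·66/11.49 = 0.925 s.

0.92 s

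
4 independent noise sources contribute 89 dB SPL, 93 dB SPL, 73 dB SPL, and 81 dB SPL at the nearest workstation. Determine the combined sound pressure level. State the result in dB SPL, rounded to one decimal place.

Incoherent sources combine by intensity addition: L_total = 10·log₁₀(Σ 10^(L_i/10)).
Σ 10^(L/10) = 10^(89/10) + 10^(93/10) + 10^(73/10) + 10^(81/10) = 2.935e+09.
L_total = 10·log₁₀(2.935e+09) = 94.68 dB SPL.

94.7 dB SPL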